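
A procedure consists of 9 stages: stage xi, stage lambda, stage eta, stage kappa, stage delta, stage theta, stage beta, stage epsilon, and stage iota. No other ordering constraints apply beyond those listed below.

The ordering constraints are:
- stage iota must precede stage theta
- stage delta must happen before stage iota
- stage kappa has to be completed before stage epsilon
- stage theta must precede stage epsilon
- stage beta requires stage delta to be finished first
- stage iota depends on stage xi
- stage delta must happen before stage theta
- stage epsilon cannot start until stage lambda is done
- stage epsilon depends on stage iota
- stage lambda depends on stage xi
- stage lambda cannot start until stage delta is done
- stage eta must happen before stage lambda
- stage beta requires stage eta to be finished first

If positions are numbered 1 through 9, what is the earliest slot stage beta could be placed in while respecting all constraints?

Working backwards through the constraints from stage beta, its full set of required predecessors is stage eta, stage delta — 2 of them.
So at minimum 2 stages come before stage beta, putting stage beta no earlier than position 3. That position is achievable by scheduling exactly those predecessors first.

3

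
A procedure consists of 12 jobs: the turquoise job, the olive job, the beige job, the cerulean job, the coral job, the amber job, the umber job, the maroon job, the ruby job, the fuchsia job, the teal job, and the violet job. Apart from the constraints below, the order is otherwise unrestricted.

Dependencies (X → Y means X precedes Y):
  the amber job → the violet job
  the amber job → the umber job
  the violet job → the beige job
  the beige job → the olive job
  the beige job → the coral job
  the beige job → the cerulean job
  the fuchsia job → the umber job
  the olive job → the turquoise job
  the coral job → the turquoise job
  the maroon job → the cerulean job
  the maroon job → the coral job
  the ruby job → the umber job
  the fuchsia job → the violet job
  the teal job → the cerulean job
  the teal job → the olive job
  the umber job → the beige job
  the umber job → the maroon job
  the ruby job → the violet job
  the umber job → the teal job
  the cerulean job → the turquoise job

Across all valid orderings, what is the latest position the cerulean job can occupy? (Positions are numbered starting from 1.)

Following the constraints forward from the cerulean job, its only required successor is the turquoise job.
So at least 1 job follows the cerulean job, putting the cerulean job no later than position 11. That position is achievable by scheduling everything else first.

11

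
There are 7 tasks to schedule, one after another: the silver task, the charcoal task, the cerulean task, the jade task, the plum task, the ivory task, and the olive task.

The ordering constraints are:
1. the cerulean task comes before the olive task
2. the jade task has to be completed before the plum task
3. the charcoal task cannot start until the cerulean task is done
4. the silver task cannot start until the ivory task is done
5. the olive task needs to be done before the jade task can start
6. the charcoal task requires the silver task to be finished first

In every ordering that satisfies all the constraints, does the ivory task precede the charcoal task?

Yes

Following the dependencies: the ivory task → the silver task → the charcoal task.
So the ivory task must precede the charcoal task in any valid ordering.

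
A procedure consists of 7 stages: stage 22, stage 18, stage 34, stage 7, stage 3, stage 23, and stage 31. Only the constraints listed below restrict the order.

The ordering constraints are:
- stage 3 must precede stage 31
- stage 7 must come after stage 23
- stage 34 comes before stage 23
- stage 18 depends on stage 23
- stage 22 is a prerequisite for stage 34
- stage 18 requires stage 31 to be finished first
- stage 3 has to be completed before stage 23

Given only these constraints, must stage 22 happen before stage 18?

Tracing the constraints gives a chain: stage 22 → stage 34 → stage 23 → stage 18.
So stage 22 must precede stage 18 in any valid ordering.

Yes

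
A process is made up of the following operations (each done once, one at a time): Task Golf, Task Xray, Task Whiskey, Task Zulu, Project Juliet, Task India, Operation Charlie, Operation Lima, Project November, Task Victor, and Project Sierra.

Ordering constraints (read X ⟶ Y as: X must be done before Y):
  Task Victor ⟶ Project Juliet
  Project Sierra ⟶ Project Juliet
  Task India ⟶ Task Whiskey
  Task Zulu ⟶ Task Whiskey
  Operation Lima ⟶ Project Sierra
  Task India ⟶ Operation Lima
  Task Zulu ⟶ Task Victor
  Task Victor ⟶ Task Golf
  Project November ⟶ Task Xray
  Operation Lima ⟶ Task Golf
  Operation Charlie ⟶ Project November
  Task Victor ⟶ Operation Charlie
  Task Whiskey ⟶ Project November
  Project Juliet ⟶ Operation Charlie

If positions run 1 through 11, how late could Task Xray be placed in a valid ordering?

Task Xray has no required successors, so nothing stops it from going last (position 11).

11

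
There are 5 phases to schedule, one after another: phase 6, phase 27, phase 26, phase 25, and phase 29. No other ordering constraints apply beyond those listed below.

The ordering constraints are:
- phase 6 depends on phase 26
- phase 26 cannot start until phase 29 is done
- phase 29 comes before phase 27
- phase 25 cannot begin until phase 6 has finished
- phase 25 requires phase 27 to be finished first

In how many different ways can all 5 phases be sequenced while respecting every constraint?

Phase 29 is the only phase with nothing required before it, so every ordering starts there.
Counting all ways to extend the partial order to a total order gives 3.

3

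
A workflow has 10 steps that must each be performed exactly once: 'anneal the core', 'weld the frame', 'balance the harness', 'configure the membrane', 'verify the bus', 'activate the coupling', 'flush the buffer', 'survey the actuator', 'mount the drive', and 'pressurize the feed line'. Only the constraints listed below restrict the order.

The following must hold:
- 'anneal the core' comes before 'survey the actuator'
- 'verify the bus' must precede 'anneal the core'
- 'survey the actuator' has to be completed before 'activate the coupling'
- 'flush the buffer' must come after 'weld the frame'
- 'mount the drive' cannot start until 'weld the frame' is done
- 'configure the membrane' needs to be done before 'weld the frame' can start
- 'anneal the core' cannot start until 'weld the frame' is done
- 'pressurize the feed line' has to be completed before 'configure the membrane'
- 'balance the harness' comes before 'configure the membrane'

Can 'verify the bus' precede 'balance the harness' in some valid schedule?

Nothing in the constraints forces 'balance the harness' before 'verify the bus' — there is no chain from 'balance the harness' to 'verify the bus'.
That means at least one valid schedule has 'verify the bus' before 'balance the harness'.

Yes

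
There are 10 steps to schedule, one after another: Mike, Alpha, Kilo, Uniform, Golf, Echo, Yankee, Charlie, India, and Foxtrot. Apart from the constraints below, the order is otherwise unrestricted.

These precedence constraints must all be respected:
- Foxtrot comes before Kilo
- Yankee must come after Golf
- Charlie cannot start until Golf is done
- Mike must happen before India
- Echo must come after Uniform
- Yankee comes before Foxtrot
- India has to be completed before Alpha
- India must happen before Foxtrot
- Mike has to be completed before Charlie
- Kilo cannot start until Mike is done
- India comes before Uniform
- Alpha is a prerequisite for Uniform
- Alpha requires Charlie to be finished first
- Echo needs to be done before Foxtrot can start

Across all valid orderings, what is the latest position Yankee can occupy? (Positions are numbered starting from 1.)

8

Following every chain forward from Yankee, the steps that must come later are Kilo, Foxtrot — 2 of them.
So at least 2 steps follow Yankee, putting Yankee no later than position 8. That position is achievable by scheduling everything else first.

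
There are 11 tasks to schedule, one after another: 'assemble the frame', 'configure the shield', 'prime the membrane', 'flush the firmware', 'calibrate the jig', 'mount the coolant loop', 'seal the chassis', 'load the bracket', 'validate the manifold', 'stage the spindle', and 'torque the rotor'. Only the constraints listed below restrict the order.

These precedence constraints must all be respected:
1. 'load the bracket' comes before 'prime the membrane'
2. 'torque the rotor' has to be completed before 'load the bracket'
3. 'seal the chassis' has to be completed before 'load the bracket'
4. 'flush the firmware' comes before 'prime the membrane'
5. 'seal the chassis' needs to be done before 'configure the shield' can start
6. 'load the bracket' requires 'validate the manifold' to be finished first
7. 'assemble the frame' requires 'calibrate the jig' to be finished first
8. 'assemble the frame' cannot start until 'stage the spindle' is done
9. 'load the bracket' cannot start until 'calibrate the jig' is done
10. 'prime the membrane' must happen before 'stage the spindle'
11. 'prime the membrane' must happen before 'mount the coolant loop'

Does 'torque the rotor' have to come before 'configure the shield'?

No

No chain of constraints connects 'torque the rotor' to 'configure the shield' in either direction.
There exist valid orderings with 'configure the shield' before 'torque the rotor', so 'torque the rotor' is not required to come first.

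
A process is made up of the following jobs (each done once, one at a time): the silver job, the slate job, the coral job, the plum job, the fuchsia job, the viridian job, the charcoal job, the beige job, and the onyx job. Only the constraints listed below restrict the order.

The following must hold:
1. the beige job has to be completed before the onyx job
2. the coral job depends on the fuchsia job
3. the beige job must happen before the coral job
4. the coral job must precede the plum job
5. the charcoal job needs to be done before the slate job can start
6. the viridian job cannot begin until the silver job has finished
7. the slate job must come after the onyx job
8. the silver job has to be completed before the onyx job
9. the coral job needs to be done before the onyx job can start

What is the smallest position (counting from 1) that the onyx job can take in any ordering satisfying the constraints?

5

The jobs that are forced before the onyx job, directly or transitively, are the silver job, the coral job, the fuchsia job, the beige job. That's 4 jobs.
So at minimum 4 jobs come before the onyx job, putting the onyx job no earlier than position 5. That position is achievable by scheduling exactly those predecessors first.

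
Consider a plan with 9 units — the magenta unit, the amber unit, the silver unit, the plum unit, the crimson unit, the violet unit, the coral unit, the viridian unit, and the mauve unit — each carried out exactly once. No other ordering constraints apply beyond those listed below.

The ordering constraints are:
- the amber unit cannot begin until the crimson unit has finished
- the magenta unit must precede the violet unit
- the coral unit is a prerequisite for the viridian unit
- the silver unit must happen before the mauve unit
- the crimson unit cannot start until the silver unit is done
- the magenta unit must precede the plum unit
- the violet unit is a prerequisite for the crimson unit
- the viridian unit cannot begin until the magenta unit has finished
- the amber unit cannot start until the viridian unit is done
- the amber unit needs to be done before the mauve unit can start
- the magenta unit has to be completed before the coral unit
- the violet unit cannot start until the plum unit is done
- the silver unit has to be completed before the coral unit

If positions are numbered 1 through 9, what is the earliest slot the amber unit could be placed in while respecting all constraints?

Every unit that must precede the amber unit has to come before it. Tracing all chains that end at the amber unit, those units are: the magenta unit, the silver unit, the plum unit, the crimson unit, the violet unit, the coral unit, the viridian unit — 7 in total.
With 7 mandatory predecessors, the earliest the amber unit can sit is position 7+1 = 8, and placing just those 7 first achieves it.

8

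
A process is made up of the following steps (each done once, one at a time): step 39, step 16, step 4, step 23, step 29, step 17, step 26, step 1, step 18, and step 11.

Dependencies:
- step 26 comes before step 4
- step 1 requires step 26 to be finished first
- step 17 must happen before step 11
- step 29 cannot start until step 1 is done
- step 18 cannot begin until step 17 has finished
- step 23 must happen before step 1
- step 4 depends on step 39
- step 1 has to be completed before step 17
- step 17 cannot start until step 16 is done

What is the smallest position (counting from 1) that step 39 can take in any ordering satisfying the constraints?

Nothing is required before step 39; it can be the very first step.

1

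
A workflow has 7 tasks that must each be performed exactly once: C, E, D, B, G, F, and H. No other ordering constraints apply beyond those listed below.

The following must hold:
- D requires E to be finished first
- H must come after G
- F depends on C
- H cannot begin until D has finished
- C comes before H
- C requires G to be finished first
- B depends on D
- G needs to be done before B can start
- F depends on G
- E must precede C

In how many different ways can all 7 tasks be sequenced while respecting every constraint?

2 tasks have no prerequisites (E, G), so any of them could come first.
Systematically extending each partial ordering one task at a time and counting, there are 40 complete orderings.

40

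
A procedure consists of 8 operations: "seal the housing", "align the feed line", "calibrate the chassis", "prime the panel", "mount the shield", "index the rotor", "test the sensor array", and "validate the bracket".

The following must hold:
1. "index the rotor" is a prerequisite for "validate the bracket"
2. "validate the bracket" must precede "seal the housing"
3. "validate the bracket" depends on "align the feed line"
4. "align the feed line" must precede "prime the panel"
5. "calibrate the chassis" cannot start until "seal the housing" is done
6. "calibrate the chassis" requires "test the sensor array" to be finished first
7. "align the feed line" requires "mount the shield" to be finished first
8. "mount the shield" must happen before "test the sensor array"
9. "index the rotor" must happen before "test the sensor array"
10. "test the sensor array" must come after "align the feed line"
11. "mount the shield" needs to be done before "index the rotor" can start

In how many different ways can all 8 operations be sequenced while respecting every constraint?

33

"mount the shield" is the only operation with nothing required before it, so every ordering starts there.
Systematically extending each partial ordering one operation at a time and counting, there are 33 complete orderings.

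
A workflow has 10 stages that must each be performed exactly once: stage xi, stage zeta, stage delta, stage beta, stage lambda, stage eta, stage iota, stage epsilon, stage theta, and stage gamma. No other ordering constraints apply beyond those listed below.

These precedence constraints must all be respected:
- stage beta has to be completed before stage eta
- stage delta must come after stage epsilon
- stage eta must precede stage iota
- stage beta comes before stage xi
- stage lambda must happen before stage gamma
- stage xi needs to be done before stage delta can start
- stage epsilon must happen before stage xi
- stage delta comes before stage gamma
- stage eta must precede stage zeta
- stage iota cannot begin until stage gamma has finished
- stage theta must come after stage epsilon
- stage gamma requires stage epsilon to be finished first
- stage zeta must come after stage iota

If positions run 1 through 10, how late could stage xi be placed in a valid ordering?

6

Every stage that must follow stage xi has to come after it. Tracing all chains starting from stage xi, those stages are: stage zeta, stage delta, stage iota, stage gamma — 4 in total.
With 4 mandatory successors out of 10 stages total, the latest slot for stage xi is 10−4 = 6, and it's reachable by doing all non-successors before stage xi.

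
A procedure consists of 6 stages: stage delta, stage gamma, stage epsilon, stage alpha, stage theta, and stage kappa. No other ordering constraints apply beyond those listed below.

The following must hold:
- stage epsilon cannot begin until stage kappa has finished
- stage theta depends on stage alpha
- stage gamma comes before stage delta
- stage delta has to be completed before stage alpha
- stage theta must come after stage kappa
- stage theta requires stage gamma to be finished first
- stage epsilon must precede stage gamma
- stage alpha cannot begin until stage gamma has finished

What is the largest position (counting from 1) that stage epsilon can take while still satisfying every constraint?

Every stage that must follow stage epsilon has to come after it. Tracing all chains starting from stage epsilon, those stages are: stage delta, stage gamma, stage alpha, stage theta — 4 in total.
So at least 4 stages follow stage epsilon, putting stage epsilon no later than position 2. That position is achievable by scheduling everything else first.

2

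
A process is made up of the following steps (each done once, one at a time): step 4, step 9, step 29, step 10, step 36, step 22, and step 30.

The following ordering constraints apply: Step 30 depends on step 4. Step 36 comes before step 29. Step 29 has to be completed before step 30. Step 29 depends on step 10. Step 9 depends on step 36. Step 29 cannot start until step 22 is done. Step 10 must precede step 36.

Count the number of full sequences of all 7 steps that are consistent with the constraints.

The steps with no prerequisites are step 4, step 10, step 22; any of them can be placed first.
Counting all ways to extend the partial order to a total order gives 57.

57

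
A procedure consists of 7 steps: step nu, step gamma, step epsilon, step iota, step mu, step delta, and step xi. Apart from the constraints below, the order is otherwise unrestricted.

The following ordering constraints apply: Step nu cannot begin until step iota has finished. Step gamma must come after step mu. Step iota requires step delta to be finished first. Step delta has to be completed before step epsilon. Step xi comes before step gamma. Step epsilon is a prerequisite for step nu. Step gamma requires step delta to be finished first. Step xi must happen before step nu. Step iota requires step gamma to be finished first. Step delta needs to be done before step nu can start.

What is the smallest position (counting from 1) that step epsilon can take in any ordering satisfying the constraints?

2

The only step forced before step epsilon (directly or transitively) is step delta.
With 1 mandatory predecessor, the earliest step epsilon can sit is position 1+1 = 2, and placing just that one first achieves it.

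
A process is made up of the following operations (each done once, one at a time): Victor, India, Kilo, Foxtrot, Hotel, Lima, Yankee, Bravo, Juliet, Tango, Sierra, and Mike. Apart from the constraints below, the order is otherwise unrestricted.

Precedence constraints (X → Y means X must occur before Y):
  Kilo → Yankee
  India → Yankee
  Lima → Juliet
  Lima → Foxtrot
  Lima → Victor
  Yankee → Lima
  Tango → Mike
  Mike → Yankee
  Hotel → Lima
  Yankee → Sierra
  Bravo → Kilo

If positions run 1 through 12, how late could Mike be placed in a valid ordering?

The operations that are forced after Mike, directly or by a chain of constraints, are Victor, Foxtrot, Lima, Yankee, Juliet, Sierra. That's 6 operations.
So at least 6 operations follow Mike, putting Mike no later than position 6. That position is achievable by scheduling everything else first.

6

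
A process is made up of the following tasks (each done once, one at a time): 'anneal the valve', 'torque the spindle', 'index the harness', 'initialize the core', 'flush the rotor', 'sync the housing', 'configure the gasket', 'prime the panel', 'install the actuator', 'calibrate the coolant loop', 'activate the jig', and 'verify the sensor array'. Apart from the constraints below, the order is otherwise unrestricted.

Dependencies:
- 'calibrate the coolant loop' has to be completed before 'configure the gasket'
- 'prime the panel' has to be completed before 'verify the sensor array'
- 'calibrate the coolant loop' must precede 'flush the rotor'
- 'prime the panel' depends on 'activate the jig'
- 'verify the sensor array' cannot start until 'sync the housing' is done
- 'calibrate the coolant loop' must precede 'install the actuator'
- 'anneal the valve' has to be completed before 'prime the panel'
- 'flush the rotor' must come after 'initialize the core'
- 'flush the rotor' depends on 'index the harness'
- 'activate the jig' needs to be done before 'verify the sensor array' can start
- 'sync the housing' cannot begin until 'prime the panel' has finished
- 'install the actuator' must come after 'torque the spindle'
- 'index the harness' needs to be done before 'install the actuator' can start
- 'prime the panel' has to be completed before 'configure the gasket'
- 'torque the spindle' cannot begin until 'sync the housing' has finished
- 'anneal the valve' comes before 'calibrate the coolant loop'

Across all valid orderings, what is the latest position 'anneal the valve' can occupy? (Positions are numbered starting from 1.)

4

Following every chain forward from 'anneal the valve', the tasks that must come later are 'torque the spindle', 'flush the rotor', 'sync the housing', 'configure the gasket', 'prime the panel', 'install the actuator', 'calibrate the coolant loop', 'verify the sensor array' — 8 of them.
With 8 mandatory successors out of 12 tasks total, the latest slot for 'anneal the valve' is 12−8 = 4, and it's reachable by doing all non-successors before 'anneal the valve'.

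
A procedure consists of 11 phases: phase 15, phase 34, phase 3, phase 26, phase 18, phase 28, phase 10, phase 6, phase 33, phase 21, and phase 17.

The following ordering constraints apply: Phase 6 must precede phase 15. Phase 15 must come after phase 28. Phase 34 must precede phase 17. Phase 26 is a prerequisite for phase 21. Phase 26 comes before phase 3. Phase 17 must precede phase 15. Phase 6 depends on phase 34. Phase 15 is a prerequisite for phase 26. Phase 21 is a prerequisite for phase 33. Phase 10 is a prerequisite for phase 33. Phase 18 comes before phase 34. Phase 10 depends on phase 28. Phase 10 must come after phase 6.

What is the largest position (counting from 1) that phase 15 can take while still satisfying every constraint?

Every phase that must follow phase 15 has to come after it. Tracing all chains starting from phase 15, those phases are: phase 3, phase 26, phase 33, phase 21 — 4 in total.
With 4 mandatory successors out of 11 phases total, the latest slot for phase 15 is 11−4 = 7, and it's reachable by doing all non-successors before phase 15.

7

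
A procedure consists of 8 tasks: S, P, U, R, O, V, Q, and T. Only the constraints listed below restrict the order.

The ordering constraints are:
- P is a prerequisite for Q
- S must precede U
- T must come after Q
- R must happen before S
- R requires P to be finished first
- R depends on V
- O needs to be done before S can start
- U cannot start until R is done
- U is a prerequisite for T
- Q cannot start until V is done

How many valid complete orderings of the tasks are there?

36

3 tasks have no prerequisites (P, O, V), so any of them could come first.
Systematically extending each partial ordering one task at a time and counting, there are 36 complete orderings.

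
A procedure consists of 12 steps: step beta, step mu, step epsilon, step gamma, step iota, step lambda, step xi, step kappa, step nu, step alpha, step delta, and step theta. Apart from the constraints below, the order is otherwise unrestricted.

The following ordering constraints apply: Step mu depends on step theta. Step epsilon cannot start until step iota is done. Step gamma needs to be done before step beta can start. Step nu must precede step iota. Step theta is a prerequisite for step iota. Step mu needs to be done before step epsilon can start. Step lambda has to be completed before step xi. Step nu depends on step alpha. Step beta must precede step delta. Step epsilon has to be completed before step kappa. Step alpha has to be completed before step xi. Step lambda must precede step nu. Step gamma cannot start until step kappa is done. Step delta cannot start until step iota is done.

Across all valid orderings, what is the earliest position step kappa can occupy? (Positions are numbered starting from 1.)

The steps that are forced before step kappa, directly or transitively, are step mu, step epsilon, step iota, step lambda, step nu, step alpha, step theta. That's 7 steps.
With 7 mandatory predecessors, the earliest step kappa can sit is position 7+1 = 8, and placing just those 7 first achieves it.

8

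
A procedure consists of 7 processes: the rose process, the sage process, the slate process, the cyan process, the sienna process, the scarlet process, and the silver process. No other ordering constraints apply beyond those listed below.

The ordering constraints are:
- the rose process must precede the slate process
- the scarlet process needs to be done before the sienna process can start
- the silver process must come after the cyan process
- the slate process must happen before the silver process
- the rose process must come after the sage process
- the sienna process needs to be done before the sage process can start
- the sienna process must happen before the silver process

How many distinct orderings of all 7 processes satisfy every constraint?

6

2 processes have no prerequisites (the cyan process, the scarlet process), so any of them could come first.
Enumerating by repeatedly choosing an available process (one whose prerequisites are all placed) gives 6 distinct complete orderings.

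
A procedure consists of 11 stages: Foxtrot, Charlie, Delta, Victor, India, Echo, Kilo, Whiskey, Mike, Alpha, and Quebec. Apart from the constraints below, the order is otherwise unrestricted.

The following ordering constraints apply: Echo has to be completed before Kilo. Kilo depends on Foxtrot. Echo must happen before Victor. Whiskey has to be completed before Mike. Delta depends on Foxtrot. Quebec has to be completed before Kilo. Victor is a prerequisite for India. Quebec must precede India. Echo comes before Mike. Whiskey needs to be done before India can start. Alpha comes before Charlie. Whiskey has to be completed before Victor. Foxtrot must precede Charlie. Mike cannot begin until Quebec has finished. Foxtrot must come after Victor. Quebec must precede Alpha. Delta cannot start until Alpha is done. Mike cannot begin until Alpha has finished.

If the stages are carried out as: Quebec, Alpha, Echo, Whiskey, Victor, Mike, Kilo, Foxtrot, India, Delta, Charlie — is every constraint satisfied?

The sequence places Kilo ahead of Foxtrot.
But one of the constraints requires Foxtrot before Kilo, so this ordering violates it.

No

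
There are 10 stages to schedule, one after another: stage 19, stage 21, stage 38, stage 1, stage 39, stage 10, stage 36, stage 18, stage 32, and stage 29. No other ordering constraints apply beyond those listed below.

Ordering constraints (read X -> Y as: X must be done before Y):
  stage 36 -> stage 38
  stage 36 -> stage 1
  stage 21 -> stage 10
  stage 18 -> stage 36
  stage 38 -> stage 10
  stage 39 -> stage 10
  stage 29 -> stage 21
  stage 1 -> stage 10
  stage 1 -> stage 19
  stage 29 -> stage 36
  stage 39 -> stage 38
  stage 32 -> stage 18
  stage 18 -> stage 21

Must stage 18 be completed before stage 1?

Yes

There is a constraint chain stage 18 → stage 36 → stage 1.
That forces stage 18 before stage 1 in every valid schedule.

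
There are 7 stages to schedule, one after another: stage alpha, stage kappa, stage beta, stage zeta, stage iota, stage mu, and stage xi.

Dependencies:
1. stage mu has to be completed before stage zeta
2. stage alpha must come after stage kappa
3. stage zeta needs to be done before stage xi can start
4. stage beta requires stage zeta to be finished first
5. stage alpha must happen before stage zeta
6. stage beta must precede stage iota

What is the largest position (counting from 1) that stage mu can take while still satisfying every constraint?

3

Every stage that must follow stage mu has to come after it. Tracing all chains starting from stage mu, those stages are: stage beta, stage zeta, stage iota, stage xi — 4 in total.
So at least 4 stages follow stage mu, putting stage mu no later than position 3. That position is achievable by scheduling everything else first.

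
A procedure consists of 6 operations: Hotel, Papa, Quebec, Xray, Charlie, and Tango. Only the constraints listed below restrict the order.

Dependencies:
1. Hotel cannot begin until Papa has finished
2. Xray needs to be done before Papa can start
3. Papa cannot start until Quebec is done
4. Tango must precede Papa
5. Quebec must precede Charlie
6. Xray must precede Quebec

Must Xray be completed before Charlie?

Yes

Following the dependencies: Xray → Quebec → Charlie.
So Xray must precede Charlie in any valid ordering.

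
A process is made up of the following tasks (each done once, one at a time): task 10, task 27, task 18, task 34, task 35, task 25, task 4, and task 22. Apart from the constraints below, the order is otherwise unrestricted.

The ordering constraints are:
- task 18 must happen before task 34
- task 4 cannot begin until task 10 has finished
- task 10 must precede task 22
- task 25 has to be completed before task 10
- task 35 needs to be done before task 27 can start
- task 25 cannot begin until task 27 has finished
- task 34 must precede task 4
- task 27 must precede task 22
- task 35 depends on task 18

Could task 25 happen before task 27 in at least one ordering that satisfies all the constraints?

No

There is a dependency chain task 27 → task 25, so task 25 always comes after task 27.
Hence task 25 can never be scheduled before task 27.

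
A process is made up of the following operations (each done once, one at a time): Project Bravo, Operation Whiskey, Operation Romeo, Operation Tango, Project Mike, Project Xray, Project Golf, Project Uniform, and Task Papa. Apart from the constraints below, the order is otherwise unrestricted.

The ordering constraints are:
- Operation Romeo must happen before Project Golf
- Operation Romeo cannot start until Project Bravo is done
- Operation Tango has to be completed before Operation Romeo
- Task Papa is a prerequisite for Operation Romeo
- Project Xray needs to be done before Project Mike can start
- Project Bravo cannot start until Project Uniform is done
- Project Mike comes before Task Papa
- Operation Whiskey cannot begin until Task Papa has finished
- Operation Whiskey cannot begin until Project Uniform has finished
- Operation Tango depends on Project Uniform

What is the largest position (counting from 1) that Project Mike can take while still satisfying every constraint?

The operations that are forced after Project Mike, directly or by a chain of constraints, are Operation Whiskey, Operation Romeo, Project Golf, Task Papa. That's 4 operations.
So at least 4 operations follow Project Mike, putting Project Mike no later than position 5. That position is achievable by scheduling everything else first.

5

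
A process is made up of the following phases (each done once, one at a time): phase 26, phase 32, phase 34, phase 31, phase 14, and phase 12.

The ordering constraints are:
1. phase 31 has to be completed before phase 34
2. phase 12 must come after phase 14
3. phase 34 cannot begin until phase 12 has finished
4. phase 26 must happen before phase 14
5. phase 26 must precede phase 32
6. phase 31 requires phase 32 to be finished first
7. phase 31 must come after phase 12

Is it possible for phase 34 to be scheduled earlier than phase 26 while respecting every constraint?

No

Following phase 26 → phase 32 → phase 31 → phase 34, phase 26 must precede phase 34 in every valid ordering.
So no valid ordering can have phase 34 before phase 26.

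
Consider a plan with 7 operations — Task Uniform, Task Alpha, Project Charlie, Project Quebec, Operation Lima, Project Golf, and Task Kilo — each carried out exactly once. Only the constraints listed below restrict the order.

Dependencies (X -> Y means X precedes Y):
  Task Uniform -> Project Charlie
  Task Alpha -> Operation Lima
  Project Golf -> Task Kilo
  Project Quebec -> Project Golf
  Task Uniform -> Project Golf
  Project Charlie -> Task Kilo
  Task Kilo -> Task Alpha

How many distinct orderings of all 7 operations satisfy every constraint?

5

The operations with no prerequisites are Task Uniform, Project Quebec; any of them can be placed first.
Systematically extending each partial ordering one operation at a time and counting, there are 5 complete orderings.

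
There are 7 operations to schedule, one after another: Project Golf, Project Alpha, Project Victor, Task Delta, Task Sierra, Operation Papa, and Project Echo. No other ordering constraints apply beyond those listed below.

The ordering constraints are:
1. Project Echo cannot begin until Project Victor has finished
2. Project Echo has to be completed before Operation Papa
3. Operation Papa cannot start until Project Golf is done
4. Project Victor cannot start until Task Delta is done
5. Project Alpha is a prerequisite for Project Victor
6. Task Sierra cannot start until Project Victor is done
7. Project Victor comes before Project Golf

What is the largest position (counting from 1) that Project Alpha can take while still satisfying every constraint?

The operations that are forced after Project Alpha, directly or by a chain of constraints, are Project Golf, Project Victor, Task Sierra, Operation Papa, Project Echo. That's 5 operations.
So at least 5 operations follow Project Alpha, putting Project Alpha no later than position 2. That position is achievable by scheduling everything else first.

2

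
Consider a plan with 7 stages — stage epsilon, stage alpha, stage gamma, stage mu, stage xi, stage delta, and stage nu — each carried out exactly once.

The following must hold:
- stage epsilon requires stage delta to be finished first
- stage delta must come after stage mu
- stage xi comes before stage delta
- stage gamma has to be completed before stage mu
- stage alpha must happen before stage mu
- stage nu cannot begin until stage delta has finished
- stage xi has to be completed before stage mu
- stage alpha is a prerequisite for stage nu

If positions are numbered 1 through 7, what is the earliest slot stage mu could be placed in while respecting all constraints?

4

The stages that are forced before stage mu, directly or transitively, are stage alpha, stage gamma, stage xi. That's 3 stages.
With 3 mandatory predecessors, the earliest stage mu can sit is position 3+1 = 4, and placing just those 3 first achieves it.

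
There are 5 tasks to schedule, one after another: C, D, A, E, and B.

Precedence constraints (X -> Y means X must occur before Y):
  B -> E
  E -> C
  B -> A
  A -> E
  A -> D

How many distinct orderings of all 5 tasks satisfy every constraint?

3

B is the only task with nothing required before it, so every ordering starts there.
Systematically extending each partial ordering one task at a time and counting, there are 3 complete orderings.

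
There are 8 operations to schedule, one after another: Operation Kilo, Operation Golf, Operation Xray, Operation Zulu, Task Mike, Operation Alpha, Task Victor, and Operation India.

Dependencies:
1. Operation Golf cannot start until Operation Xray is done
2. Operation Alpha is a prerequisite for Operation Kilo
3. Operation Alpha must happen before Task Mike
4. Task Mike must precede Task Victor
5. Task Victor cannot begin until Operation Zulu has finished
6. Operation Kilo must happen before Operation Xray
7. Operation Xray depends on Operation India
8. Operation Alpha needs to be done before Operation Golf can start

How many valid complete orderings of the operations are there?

230

3 operations have no prerequisites (Operation Zulu, Operation Alpha, Operation India), so any of them could come first.
Enumerating by repeatedly choosing an available operation (one whose prerequisites are all placed) gives 230 distinct complete orderings.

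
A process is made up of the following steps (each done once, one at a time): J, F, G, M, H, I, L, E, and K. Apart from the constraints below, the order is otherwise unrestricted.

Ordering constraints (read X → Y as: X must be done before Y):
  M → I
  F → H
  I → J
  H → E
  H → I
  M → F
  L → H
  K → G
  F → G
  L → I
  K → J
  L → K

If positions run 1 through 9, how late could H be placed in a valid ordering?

6

Every step that must follow H has to come after it. Tracing all chains starting from H, those steps are: J, I, E — 3 in total.
With 3 mandatory successors out of 9 steps total, the latest slot for H is 9−3 = 6, and it's reachable by doing all non-successors before H.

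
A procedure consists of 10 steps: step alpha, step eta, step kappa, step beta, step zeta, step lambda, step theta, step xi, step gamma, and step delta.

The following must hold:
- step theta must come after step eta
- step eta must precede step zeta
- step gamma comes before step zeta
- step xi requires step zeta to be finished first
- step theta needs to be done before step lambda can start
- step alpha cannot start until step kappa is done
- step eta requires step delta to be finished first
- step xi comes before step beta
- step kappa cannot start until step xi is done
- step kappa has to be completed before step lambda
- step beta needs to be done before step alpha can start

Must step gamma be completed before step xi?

There is a constraint chain step gamma → step zeta → step xi.
That forces step gamma before step xi in every valid schedule.

Yes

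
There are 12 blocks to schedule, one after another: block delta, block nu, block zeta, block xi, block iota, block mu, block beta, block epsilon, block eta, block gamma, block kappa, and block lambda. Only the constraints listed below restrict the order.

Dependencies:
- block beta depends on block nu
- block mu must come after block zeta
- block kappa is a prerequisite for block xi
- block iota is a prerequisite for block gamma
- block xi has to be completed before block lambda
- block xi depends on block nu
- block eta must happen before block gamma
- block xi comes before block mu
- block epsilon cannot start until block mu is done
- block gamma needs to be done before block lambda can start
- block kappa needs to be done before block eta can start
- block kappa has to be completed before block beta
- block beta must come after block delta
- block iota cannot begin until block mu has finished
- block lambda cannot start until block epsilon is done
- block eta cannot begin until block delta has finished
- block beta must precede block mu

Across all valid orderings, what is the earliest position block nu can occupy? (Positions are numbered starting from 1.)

No constraint forces any other block before block nu, so it can be placed first.

1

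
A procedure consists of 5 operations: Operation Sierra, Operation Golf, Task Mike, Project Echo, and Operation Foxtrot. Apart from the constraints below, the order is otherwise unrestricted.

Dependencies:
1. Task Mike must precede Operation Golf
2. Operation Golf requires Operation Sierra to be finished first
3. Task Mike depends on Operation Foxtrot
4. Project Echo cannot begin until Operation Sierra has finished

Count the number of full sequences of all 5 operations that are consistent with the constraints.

9

2 operations have no prerequisites (Operation Sierra, Operation Foxtrot), so any of them could come first.
Counting all ways to extend the partial order to a total order gives 9.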